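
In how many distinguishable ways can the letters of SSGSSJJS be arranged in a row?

The 8 letters of SSGSSJJS have repeats: J appearing twice and S appearing 5 times.
The number of distinct arrangements is 8!/(5!·2!) = 40320/240 = 168.

168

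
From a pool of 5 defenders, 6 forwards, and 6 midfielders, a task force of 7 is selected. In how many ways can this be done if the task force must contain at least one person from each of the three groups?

Unrestricted: C(17,7) = 19448 ways to pick any 7 of the 17.
Subtract selections that omit an entire group: no defenders → C(12,7) = 792; no forwards → C(11,7) = 330; no midfielders → C(11,7) = 330.
Add back selections omitting two groups (i.e. drawn from a single group): C(5,7) + C(6,7) + C(6,7) = 0.
By inclusion–exclusion: 19448 − 1452 + 0 = 17996.

17996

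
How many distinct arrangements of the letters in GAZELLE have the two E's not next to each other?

900

Total arrangements of GAZELLE: 7!/(2!·2!) = 1260.
Arrangements with the E's together: treat EE as one letter, giving (6)!/(2!) = 360.
Hence 1260 − 360 = 900.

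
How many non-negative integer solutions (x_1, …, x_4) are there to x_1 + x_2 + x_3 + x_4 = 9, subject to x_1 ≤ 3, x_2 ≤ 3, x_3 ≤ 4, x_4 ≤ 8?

By stars and bars, unrestricted non-negative solutions to x_1+…+x_4 = 9 number C(9+3,3) = 220.
Subtract solutions that violate a single cap (substitute x_i' = x_i − (cap_i+1)): x_1 ≥ 4 gives C(8,3) = 56; x_2 ≥ 4 gives C(8,3) = 56; x_3 ≥ 5 gives C(7,3) = 35; x_4 ≥ 9 gives C(3,3) = 1. Together 148.
Add back pairs where two caps are both exceeded: 4 + 1 + 0 + 1 + 0 + 0 = 6.
By inclusion–exclusion the count is 220 − 148 + 6 = 78.

78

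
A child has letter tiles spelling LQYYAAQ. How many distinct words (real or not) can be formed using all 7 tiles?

630

Letter multiplicities in LQYYAAQ: A×2, L×1, Q×2, Y×2.
So there are 7! / (2!·2!·2!) = 630 distinguishable arrangements.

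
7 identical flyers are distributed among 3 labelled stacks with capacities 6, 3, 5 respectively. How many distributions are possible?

22

By stars and bars, unrestricted non-negative solutions to x_1+…+x_3 = 7 number C(7+2,2) = 36.
Subtract solutions that violate a single cap (substitute x_i' = x_i − (cap_i+1)): x_1 ≥ 7 gives C(2,2) = 1; x_2 ≥ 4 gives C(5,2) = 10; x_3 ≥ 6 gives C(3,2) = 3. Together 14.
No two caps can be exceeded simultaneously, so the pair terms are all 0.
By inclusion–exclusion the count is 36 − 14 + 0 = 22.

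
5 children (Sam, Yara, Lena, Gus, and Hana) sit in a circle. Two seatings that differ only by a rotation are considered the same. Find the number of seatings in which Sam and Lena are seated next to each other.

Treat {Sam, Lena} as one unit (2 internal orders) and seat the resulting 4 units around the table: (3)! circular arrangements.
So 2 × (3)! = 2 × 6 = 12.

12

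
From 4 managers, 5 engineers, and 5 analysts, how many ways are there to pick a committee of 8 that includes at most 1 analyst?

189

Split by how many analysts are chosen (0 through 1).
Sum: C(5,0)·C(9,8) + C(5,1)·C(9,7) = 9 + 180 = 189.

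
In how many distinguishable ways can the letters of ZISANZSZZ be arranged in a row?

7560

The 9 letters of ZISANZSZZ have repeats: S appearing twice and Z appearing 4 times.
Dividing 9! = 362880 by 4!·2! = 48 for the repeated letters gives 7560.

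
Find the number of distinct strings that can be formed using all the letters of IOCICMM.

The 7 letters of IOCICMM have repeats: C appearing twice, I appearing twice, and M appearing twice.
The number of distinct arrangements is 7!/(2!·2!·2!) = 5040/8 = 630.

630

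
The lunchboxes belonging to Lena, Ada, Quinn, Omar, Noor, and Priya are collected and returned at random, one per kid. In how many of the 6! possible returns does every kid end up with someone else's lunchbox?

265

This is the derangement count D_6: permutations of 6 items with no fixed point.
By inclusion–exclusion this is Σ_{j=0}^{6} (−1)^j C(6,j)·(6−j)!.
Computing: 720 − 720 + 360 − 120 + 30 − 6 + 1 = 265.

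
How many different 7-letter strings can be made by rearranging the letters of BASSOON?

The 7 letters of BASSOON have repeats: O appearing twice and S appearing twice.
So there are 7! / (2!·2!) = 1260 distinguishable arrangements.

1260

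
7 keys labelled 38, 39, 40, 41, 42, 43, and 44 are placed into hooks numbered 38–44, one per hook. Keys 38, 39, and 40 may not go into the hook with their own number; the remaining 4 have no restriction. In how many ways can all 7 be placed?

3216

Let Aᵢ (for i ∈ {38, 39, 40}) be the placements that put key i in its forbidden hook. Any j of these fix j positions, leaving (7−j)! ways to fill the rest, and there are C(3,j) ways to pick which j.
By inclusion–exclusion, the number of valid placements is Σ_{j=0}^{3} (−1)^j C(3,j)·(7−j)!.
Computing: 5040 − 2160 + 360 − 24 = 3216.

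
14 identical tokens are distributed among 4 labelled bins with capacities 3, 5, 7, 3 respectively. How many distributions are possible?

Without the upper bounds there are C(17,3) = 680 ways to split 14 among 4 bins.
Subtract solutions that violate a single cap (substitute x_i' = x_i − (cap_i+1)): x_1 ≥ 4 gives C(13,3) = 286; x_2 ≥ 6 gives C(11,3) = 165; x_3 ≥ 8 gives C(9,3) = 84; x_4 ≥ 4 gives C(13,3) = 286. Together 821.
Add back pairs where two caps are both exceeded: 35 + 10 + 84 + 1 + 35 + 10 = 175.
Subtract triples: 0 + 1 + 0 + 0 = 1.
By inclusion–exclusion the count is 680 − 821 + 175 − 1 = 33.

33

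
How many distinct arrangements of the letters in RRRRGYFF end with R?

Fix R in the last position and arrange the remaining 7 letters.
Those 7 letters have F appearing twice and R appearing 3 times, giving (7)!/(3!·2!) = 420.

420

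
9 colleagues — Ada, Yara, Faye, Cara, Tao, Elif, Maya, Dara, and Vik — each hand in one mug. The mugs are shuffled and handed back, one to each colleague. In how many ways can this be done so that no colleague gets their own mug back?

133496

Let Aᵢ be the assignments in which colleague i gets their own mug. We want the size of the complement of A₁∪…∪A_9.
By inclusion–exclusion this is Σ_{j=0}^{9} (−1)^j C(9,j)·(9−j)!.
Computing: 362880 − 362880 + 181440 − 60480 + 15120 − 3024 + 504 − 72 + 9 − 1 = 133496.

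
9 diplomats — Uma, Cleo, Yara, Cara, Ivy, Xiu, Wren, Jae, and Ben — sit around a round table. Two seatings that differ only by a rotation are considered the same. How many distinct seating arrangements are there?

40320

Fix one person's seat to break rotational symmetry; the remaining 8 people can be arranged in (8)! = 40320 ways.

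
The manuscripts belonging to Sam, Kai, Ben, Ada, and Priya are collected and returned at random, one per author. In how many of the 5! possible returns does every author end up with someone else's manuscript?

This is the derangement count D_5: permutations of 5 items with no fixed point.
By inclusion–exclusion this is Σ_{j=0}^{5} (−1)^j C(5,j)·(5−j)!.
Computing: 120 − 120 + 60 − 20 + 5 − 1 = 44.

44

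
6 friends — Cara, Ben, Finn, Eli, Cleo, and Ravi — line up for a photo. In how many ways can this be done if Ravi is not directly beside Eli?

480

Of the 6! = 720 arrangements, those with Ravi and Eli adjacent number 2 × 5! = 240 (treat the pair as a block with 2 internal orders).
So 720 − 240 = 480 arrangements keep them apart.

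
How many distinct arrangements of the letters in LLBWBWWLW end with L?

420

With the last slot taken by L, it remains to arrange the other 8 letters (LBWBWWLW).
Those 8 letters have B appearing twice, L appearing twice, and W appearing 4 times, giving (8)!/(4!·2!·2!) = 420.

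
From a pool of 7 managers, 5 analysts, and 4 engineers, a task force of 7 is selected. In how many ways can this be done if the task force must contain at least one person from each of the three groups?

Total 7-person selections from all 16: C(16,7) = 11440.
Selections missing a whole group: no managers → C(9,7) = 36; no analysts → C(11,7) = 330; no engineers → C(12,7) = 792.
Add back selections omitting two groups (i.e. drawn from a single group): C(7,7) + C(5,7) + C(4,7) = 1.
By inclusion–exclusion: 11440 − 1158 + 1 = 10283.

10283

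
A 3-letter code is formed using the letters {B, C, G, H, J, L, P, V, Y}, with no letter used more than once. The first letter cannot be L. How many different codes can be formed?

The first letter has 9−1 = 8 choices (anything except L).
The remaining 2 letters are filled from the other 8 symbols without repetition: 8 × 7 = 56.
Total: 8 × 56 = 448.

448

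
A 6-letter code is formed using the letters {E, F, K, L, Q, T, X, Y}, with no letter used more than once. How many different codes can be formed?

20160

This is a permutation of 6 out of 8: P(8,6) = 8!/2!.
8 × 7 × 6 × 5 × 4 × 3 = 20160.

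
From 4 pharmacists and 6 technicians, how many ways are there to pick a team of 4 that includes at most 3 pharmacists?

209

Split by how many pharmacists are chosen (0 through 3).
Sum: C(4,0)·C(6,4) + C(4,1)·C(6,3) + C(4,2)·C(6,2) + C(4,3)·C(6,1) = 15 + 80 + 90 + 24 = 209.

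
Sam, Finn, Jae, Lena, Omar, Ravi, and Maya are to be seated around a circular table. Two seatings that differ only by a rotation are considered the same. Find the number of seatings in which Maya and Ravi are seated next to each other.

Glue Maya and Ravi into a block (2 internal orders). Seating 6 units around a circle gives (5)! arrangements.
So 2 × (5)! = 2 × 120 = 240.

240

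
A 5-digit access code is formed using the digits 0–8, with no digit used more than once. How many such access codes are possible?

15120

This is a permutation of 5 out of 9: P(9,5) = 9!/4!.
That product is 9 × 8 × 7 × 6 × 5 = 15120.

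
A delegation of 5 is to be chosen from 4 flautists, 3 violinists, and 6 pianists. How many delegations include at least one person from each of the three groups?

With no constraint there are C(13,5) = 1287 possible selections.
Selections missing a whole group: no flautists → C(9,5) = 126; no violinists → C(10,5) = 252; no pianists → C(7,5) = 21.
Add back selections omitting two groups (i.e. drawn from a single group): C(4,5) + C(3,5) + C(6,5) = 6.
By inclusion–exclusion: 1287 − 399 + 6 = 894.

894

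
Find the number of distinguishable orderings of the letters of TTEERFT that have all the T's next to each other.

60

Treat the 3 copies of T as a single block. The multiset to arrange is then {TTT, E, E, F, R}, 5 items in all.
That gives (5)!/(2!) = 60 arrangements.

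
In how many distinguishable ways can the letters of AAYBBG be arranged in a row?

Letter multiplicities in AAYBBG: A×2, B×2, G×1, Y×1.
Dividing 6! = 720 by 2!·2! = 4 for the repeated letters gives 180.

180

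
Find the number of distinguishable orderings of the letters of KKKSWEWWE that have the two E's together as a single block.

Treat the 2 copies of E as a single block. The multiset to arrange is then {EE, K, K, K, S, W, W, W}, 8 items in all.
That gives (8)!/(3!·3!) = 1120 arrangements.

1120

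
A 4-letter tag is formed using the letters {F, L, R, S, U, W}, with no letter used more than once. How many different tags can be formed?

With no repetition, fill the 4 letters in order: 6 choices, then 5, down to 3.
6 × 5 × 4 × 3 = 360.

360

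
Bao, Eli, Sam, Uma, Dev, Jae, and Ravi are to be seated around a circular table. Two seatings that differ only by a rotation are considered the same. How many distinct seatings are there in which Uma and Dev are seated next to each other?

Glue Uma and Dev into a block (2 internal orders). Seating 6 units around a circle gives (5)! arrangements.
So 2 × (5)! = 2 × 120 = 240.

240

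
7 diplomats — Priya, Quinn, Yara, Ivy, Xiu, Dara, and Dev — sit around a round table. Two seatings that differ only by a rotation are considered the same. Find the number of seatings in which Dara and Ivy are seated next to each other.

Treat {Dara, Ivy} as one unit (2 internal orders) and seat the resulting 6 units around the table: (5)! circular arrangements.
So 2 × (5)! = 2 × 120 = 240.

240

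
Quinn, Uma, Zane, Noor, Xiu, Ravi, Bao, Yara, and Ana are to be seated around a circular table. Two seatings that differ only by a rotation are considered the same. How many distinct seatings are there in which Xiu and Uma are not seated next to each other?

30240

All circular seatings of 9 people number (8)! = 40320.
Those with Xiu next to Uma: fuse the pair into one unit and seat 8 units around a circle — 2·(7)! = 10080.
Subtracting, 40320 − 10080 = 30240.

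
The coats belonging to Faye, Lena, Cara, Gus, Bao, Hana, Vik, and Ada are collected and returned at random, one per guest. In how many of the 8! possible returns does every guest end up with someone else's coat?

Let Aᵢ be the assignments in which guest i gets their own coat. We want the size of the complement of A₁∪…∪A_8.
By inclusion–exclusion this is Σ_{j=0}^{8} (−1)^j C(8,j)·(8−j)!.
Computing: 40320 − 40320 + 20160 − 6720 + 1680 − 336 + 56 − 8 + 1 = 14833.

14833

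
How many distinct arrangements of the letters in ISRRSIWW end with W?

630

With the last slot taken by W, it remains to arrange the other 7 letters (ISRRSIW).
Those 7 letters have I appearing twice, R appearing twice, and S appearing twice, giving (7)!/(2!·2!·2!) = 630.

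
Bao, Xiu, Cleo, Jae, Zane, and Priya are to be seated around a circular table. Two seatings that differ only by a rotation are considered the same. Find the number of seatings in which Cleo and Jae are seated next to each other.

Treat {Cleo, Jae} as one unit (2 internal orders) and seat the resulting 5 units around the table: (4)! circular arrangements.
So 2 × (4)! = 2 × 24 = 48.

48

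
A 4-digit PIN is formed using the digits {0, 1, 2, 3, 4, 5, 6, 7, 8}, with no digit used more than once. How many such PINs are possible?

3024

This is a permutation of 4 out of 9: P(9,4) = 9!/5!.
9 × 8 × 7 × 6 = 3024.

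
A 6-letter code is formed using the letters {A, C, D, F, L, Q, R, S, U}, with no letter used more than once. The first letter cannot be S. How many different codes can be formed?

The first letter has 9−1 = 8 choices (anything except S).
The remaining 5 letters are filled from the other 8 symbols without repetition: 8 × 7 × 6 × 5 × 4 = 6720.
Total: 8 × 6720 = 53760.

53760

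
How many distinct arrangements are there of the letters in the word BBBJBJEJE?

Letter multiplicities in BBBJBJEJE: B×4, E×2, J×3.
Dividing 9! = 362880 by 4!·3!·2! = 288 for the repeated letters gives 1260.

1260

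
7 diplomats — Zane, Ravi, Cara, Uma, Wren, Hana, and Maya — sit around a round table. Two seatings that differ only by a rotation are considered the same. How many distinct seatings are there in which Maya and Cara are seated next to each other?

240

Treat {Maya, Cara} as one unit (2 internal orders) and seat the resulting 6 units around the table: (5)! circular arrangements.
So 2 × (5)! = 2 × 120 = 240.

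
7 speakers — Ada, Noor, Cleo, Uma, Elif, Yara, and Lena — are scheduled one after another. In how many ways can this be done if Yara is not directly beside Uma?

There are 7! = 5040 arrangements in all. If Yara and Uma are adjacent, merging them into one block gives 2·(6)! = 1440 arrangements.
Complementary counting: 5040 − 1440 = 3600.

3600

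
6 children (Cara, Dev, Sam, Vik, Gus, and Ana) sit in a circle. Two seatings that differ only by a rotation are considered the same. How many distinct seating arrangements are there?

120

Seat Cara anywhere (absorbing the rotational symmetry), then permute the other 5: (5)! = 120.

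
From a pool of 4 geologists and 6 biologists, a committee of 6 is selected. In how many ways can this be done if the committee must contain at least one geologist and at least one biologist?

209

With no constraint there are C(10,6) = 210 possible selections.
Selections missing a whole group: no geologists → C(6,6) = 1; no biologists → C(4,6) = 0.
Both groups omitted at once is impossible, so 210 − 1 = 209.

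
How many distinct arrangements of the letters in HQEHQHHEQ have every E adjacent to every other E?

280

Treat the 2 copies of E as a single block. The multiset to arrange is then {EE, H, H, H, H, Q, Q, Q}, 8 items in all.
That gives (8)!/(4!·3!) = 280 arrangements.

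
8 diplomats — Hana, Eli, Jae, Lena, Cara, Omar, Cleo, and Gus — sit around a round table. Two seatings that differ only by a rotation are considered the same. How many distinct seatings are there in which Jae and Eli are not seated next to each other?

All circular seatings of 8 people number (7)! = 5040.
Those with Jae next to Eli: fuse the pair into one unit and seat 7 units around a circle — 2·(6)! = 1440.
Subtracting, 5040 − 1440 = 3600.

3600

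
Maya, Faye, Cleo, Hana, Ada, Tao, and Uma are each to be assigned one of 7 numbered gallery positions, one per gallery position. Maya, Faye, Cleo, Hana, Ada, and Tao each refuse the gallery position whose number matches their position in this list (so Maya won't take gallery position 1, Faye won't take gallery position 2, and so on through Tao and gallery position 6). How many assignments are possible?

Let Aᵢ (for 1 ≤ i ≤ 6) be the placements that put person i in their forbidden gallery position. Any j of these fix j positions, leaving (7−j)! ways to fill the rest, and there are C(6,j) ways to pick which j.
By inclusion–exclusion, the number of valid placements is Σ_{j=0}^{6} (−1)^j C(6,j)·(7−j)!.
Computing: 5040 − 4320 + 1800 − 480 + 90 − 12 + 1 = 2119.

2119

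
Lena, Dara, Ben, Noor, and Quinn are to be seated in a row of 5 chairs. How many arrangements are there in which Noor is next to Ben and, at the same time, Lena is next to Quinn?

Treat {Noor,Ben} as one block (2 orders) and {Lena,Quinn} as another (2 orders).
That leaves 3 units to arrange: 2 × 2 × 3! = 4 × 6 = 24.

24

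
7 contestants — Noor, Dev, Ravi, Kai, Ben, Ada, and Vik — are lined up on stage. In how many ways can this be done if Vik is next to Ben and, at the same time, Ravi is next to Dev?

Treat {Vik,Ben} as one block (2 orders) and {Ravi,Dev} as another (2 orders).
That leaves 5 units to arrange: 2 × 2 × 5! = 4 × 120 = 480.

480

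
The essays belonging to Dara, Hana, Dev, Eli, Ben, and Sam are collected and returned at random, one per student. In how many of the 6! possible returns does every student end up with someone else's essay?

265

This is the derangement count D_6: permutations of 6 items with no fixed point.
By inclusion–exclusion this is Σ_{j=0}^{6} (−1)^j C(6,j)·(6−j)!.
Computing: 720 − 720 + 360 − 120 + 30 − 6 + 1 = 265.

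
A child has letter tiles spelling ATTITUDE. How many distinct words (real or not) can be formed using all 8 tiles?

6720

The 8 letters of ATTITUDE have repeats: T appearing 3 times.
Dividing 8! = 40320 by 3! = 6 for the repeated letters gives 6720.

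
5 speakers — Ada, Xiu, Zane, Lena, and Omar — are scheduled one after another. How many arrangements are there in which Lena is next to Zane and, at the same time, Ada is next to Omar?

24

Treat {Lena,Zane} as one block (2 orders) and {Ada,Omar} as another (2 orders).
That leaves 3 units to arrange: 2 × 2 × 3! = 4 × 6 = 24.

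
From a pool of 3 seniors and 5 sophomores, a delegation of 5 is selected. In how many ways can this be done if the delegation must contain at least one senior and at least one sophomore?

Unrestricted: C(8,5) = 56 ways to pick any 5 of the 8.
Subtract selections that omit an entire group: no seniors → C(5,5) = 1; no sophomores → C(3,5) = 0.
Both groups omitted at once is impossible, so 56 − 1 = 55.

55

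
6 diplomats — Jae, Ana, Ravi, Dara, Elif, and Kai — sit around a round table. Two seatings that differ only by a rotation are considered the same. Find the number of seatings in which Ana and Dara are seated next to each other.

48

Glue Ana and Dara into a block (2 internal orders). Seating 5 units around a circle gives (4)! arrangements.
So 2 × (4)! = 2 × 24 = 48.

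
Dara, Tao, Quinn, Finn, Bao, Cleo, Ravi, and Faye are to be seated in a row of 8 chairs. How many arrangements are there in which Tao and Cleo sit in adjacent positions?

10080

Place the 6 others and the Tao-Cleo pair as 7 objects in a line; the pair has 2 internal arrangements.
So the count is 2·(7)! = 10080.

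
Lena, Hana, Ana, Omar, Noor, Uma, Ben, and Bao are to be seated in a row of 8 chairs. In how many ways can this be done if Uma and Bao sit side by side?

Treat {Uma, Bao} as a single unit. There are 7 units to order, and the pair itself can be ordered 2 ways.
So the count is 2·(7)! = 10080.

10080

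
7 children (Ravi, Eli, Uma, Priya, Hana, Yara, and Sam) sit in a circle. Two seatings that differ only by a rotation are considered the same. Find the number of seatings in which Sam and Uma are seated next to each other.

240

Treat {Sam, Uma} as one unit (2 internal orders) and seat the resulting 6 units around the table: (5)! circular arrangements.
So 2 × (5)! = 2 × 120 = 240.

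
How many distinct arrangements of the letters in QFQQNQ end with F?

5

With the last slot taken by F, it remains to arrange the other 5 letters (QQQNQ).
Those 5 letters have Q appearing 4 times, giving (5)!/(4!) = 5.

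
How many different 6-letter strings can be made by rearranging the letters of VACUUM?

VACUUM has 6 letters with U appearing twice.
The number of distinct arrangements is 6!/(2!) = 720/2 = 360.

360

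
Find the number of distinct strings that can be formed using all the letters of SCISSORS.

Letter multiplicities in SCISSORS: C×1, I×1, O×1, R×1, S×4.
So there are 8! / (4!) = 1680 distinguishable arrangements.

1680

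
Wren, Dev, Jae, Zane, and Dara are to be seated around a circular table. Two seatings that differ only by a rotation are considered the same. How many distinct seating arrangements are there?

24

Seat Wren anywhere (absorbing the rotational symmetry), then permute the other 4: (4)! = 24.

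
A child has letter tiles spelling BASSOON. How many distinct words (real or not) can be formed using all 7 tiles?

The 7 letters of BASSOON have repeats: O appearing twice and S appearing twice.
The number of distinct arrangements is 7!/(2!·2!) = 5040/4 = 1260.

1260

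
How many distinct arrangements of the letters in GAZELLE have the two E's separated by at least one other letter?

There are 7!/(2!·2!) = 1260 arrangements of GAZELLE in total.
Arrangements with the E's together: treat EE as one letter, giving (6)!/(2!) = 360.
Hence 1260 − 360 = 900.

900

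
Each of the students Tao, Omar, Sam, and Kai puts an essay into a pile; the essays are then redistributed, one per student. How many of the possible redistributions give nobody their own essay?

Count assignments avoiding every fixed point. For any j of the 4 students fixed to their own essay, the other 4−j can be arranged in (4−j)! ways.
By inclusion–exclusion this is Σ_{j=0}^{4} (−1)^j C(4,j)·(4−j)!.
Computing: 24 − 24 + 12 − 4 + 1 = 9.

9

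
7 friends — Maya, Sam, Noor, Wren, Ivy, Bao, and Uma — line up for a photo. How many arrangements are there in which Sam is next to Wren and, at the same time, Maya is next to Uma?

480

Treat {Sam,Wren} as one block (2 orders) and {Maya,Uma} as another (2 orders).
That leaves 5 units to arrange: 2 × 2 × 5! = 4 × 120 = 480.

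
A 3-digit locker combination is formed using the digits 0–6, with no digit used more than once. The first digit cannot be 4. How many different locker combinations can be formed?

180

The first digit has 7−1 = 6 choices (anything except 4).
The remaining 2 digits are filled from the other 6 symbols without repetition: 6 × 5 = 30.
Total: 6 × 30 = 180.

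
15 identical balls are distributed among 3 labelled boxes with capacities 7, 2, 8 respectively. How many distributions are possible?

By stars and bars, unrestricted non-negative solutions to x_1+…+x_3 = 15 number C(15+2,2) = 136.
Subtract solutions that violate a single cap (substitute x_i' = x_i − (cap_i+1)): x_1 ≥ 8 gives C(9,2) = 36; x_2 ≥ 3 gives C(14,2) = 91; x_3 ≥ 9 gives C(8,2) = 28. Together 155.
Add back pairs where two caps are both exceeded: 15 + 0 + 10 = 25.
By inclusion–exclusion the count is 136 − 155 + 25 = 6.

6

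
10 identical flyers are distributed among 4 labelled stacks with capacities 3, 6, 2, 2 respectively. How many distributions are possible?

By stars and bars, unrestricted non-negative solutions to x_1+…+x_4 = 10 number C(10+3,3) = 286.
Subtract solutions that violate a single cap (substitute x_i' = x_i − (cap_i+1)): x_1 ≥ 4 gives C(9,3) = 84; x_2 ≥ 7 gives C(6,3) = 20; x_3 ≥ 3 gives C(10,3) = 120; x_4 ≥ 3 gives C(10,3) = 120. Together 344.
Add back pairs where two caps are both exceeded: 0 + 20 + 20 + 1 + 1 + 35 = 77.
Subtract triples: 0 + 0 + 1 + 0 = 1.
By inclusion–exclusion the count is 286 − 344 + 77 − 1 = 18.

18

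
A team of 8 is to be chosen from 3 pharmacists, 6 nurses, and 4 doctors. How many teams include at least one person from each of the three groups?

Total 8-person selections from all 13: C(13,8) = 1287.
Selections missing a whole group: no pharmacists → C(10,8) = 45; no nurses → C(7,8) = 0; no doctors → C(9,8) = 9.
Add back selections omitting two groups (i.e. drawn from a single group): C(3,8) + C(6,8) + C(4,8) = 0.
By inclusion–exclusion: 1287 − 54 + 0 = 1233.

1233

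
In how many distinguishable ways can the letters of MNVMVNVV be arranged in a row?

The 8 letters of MNVMVNVV have repeats: M appearing twice, N appearing twice, and V appearing 4 times.
Dividing 8! = 40320 by 4!·2!·2! = 96 for the repeated letters gives 420.

420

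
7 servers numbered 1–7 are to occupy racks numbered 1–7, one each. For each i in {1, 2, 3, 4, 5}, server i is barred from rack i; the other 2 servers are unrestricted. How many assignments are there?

Let Aᵢ (for 1 ≤ i ≤ 5) be the placements that put server i in its forbidden rack. Any j of these fix j positions, leaving (7−j)! ways to fill the rest, and there are C(5,j) ways to pick which j.
By inclusion–exclusion, the number of valid placements is Σ_{j=0}^{5} (−1)^j C(5,j)·(7−j)!.
Computing: 5040 − 3600 + 1200 − 240 + 30 − 2 = 2428.

2428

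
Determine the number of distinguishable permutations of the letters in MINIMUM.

Letter multiplicities in MINIMUM: I×2, M×3, N×1, U×1.
The number of distinct arrangements is 7!/(3!·2!) = 5040/12 = 420.

420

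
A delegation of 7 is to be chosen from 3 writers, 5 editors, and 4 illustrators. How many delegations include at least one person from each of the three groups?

747

Unrestricted: C(12,7) = 792 ways to pick any 7 of the 12.
Subtract selections that omit an entire group: no writers → C(9,7) = 36; no editors → C(7,7) = 1; no illustrators → C(8,7) = 8.
Add back selections omitting two groups (i.e. drawn from a single group): C(3,7) + C(5,7) + C(4,7) = 0.
By inclusion–exclusion: 792 − 45 + 0 = 747.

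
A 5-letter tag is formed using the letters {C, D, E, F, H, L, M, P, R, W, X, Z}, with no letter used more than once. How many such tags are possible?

With no repetition, fill the 5 letters in order: 12 choices, then 11, down to 8.
That product is 12 × 11 × 10 × 9 × 8 = 95040.

95040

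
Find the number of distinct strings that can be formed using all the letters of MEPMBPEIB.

Letter multiplicities in MEPMBPEIB: B×2, E×2, I×1, M×2, P×2.
So there are 9! / (2!·2!·2!·2!) = 22680 distinguishable arrangements.

22680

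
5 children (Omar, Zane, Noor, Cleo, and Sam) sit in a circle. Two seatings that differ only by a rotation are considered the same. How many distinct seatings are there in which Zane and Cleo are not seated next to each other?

All circular seatings of 5 people number (4)! = 24.
Seatings with Zane beside Cleo: treat them as a block with 2 internal orders, giving 2 × (3)! = 12.
Subtracting, 24 − 12 = 12.

12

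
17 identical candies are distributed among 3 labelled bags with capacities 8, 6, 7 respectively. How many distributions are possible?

15

Ignoring the caps, the number of non-negative solutions to x_1+…+x_3 = 17 is C(19,2) = 171.
Subtract solutions that violate a single cap (substitute x_i' = x_i − (cap_i+1)): x_1 ≥ 9 gives C(10,2) = 45; x_2 ≥ 7 gives C(12,2) = 66; x_3 ≥ 8 gives C(11,2) = 55. Together 166.
Add back pairs where two caps are both exceeded: 3 + 1 + 6 = 10.
By inclusion–exclusion the count is 171 − 166 + 10 = 15.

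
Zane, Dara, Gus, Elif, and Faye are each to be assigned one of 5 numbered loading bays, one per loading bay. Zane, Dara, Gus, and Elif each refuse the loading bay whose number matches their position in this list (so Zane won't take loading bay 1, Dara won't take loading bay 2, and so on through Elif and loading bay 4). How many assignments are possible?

53

Let Aᵢ (for 1 ≤ i ≤ 4) be the placements that put person i in their forbidden loading bay. Any j of these fix j positions, leaving (5−j)! ways to fill the rest, and there are C(4,j) ways to pick which j.
By inclusion–exclusion, the number of valid placements is Σ_{j=0}^{4} (−1)^j C(4,j)·(5−j)!.
Computing: 120 − 96 + 36 − 8 + 1 = 53.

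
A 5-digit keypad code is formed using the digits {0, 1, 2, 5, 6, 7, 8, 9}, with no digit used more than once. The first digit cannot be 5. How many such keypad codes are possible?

5880

The first digit has 8−1 = 7 choices (anything except 5).
The remaining 4 digits are filled from the other 7 symbols without repetition: 7 × 6 × 5 × 4 = 840.
Total: 7 × 840 = 5880.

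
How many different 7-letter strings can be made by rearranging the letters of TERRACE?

The 7 letters of TERRACE have repeats: E appearing twice and R appearing twice.
The number of distinct arrangements is 7!/(2!·2!) = 5040/4 = 1260.

1260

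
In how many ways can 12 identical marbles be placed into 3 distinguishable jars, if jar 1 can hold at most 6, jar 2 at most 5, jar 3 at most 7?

27

Without the upper bounds there are C(14,2) = 91 ways to split 12 among 3 jars.
Subtract solutions that violate a single cap (substitute x_i' = x_i − (cap_i+1)): x_1 ≥ 7 gives C(7,2) = 21; x_2 ≥ 6 gives C(8,2) = 28; x_3 ≥ 8 gives C(6,2) = 15. Together 64.
No two caps can be exceeded simultaneously, so the pair terms are all 0.
By inclusion–exclusion the count is 91 − 64 + 0 = 27.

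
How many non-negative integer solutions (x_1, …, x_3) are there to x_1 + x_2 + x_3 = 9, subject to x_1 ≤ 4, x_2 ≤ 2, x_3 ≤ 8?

14

Without the upper bounds there are C(11,2) = 55 ways to split 9 among 3 variables.
Subtract solutions that violate a single cap (substitute x_i' = x_i − (cap_i+1)): x_1 ≥ 5 gives C(6,2) = 15; x_2 ≥ 3 gives C(8,2) = 28; x_3 ≥ 9 gives C(2,2) = 1. Together 44.
Add back pairs where two caps are both exceeded: 3 + 0 + 0 = 3.
By inclusion–exclusion the count is 55 − 44 + 3 = 14.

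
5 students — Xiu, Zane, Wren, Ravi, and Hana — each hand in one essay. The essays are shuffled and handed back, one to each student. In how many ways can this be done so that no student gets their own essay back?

44

Let Aᵢ be the assignments in which student i gets their own essay. We want the size of the complement of A₁∪…∪A_5.
By inclusion–exclusion this is Σ_{j=0}^{5} (−1)^j C(5,j)·(5−j)!.
Computing: 120 − 120 + 60 − 20 + 5 − 1 = 44.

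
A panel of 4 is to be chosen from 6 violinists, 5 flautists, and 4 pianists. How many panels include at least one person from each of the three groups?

720

With no constraint there are C(15,4) = 1365 possible selections.
Selections missing a whole group: no violinists → C(9,4) = 126; no flautists → C(10,4) = 210; no pianists → C(11,4) = 330.
Add back selections omitting two groups (i.e. drawn from a single group): C(6,4) + C(5,4) + C(4,4) = 21.
By inclusion–exclusion: 1365 − 666 + 21 = 720.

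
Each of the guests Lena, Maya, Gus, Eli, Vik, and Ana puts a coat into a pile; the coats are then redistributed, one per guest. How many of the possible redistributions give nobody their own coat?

265

Let Aᵢ be the assignments in which guest i gets their own coat. We want the size of the complement of A₁∪…∪A_6.
By inclusion–exclusion this is Σ_{j=0}^{6} (−1)^j C(6,j)·(6−j)!.
Computing: 720 − 720 + 360 − 120 + 30 − 6 + 1 = 265.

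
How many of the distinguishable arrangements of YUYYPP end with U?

10

With the last slot taken by U, it remains to arrange the other 5 letters (YYYPP).
Those 5 letters have P appearing twice and Y appearing 3 times, giving (5)!/(3!·2!) = 10.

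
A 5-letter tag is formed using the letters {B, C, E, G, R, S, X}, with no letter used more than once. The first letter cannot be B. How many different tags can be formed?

The first letter has 7−1 = 6 choices (anything except B).
The remaining 4 letters are filled from the other 6 symbols without repetition: 6 × 5 × 4 × 3 = 360.
Total: 6 × 360 = 2160.

2160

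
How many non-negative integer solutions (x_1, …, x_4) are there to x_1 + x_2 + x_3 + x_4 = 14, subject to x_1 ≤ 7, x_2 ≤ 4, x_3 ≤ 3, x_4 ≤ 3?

Ignoring the caps, the number of non-negative solutions to x_1+…+x_4 = 14 is C(17,3) = 680.
Subtract solutions that violate a single cap (substitute x_i' = x_i − (cap_i+1)): x_1 ≥ 8 gives C(9,3) = 84; x_2 ≥ 5 gives C(12,3) = 220; x_3 ≥ 4 gives C(13,3) = 286; x_4 ≥ 4 gives C(13,3) = 286. Together 876.
Add back pairs where two caps are both exceeded: 4 + 10 + 10 + 56 + 56 + 84 = 220.
Subtract triples: 0 + 0 + 0 + 4 = 4.
By inclusion–exclusion the count is 680 − 876 + 220 − 4 = 20.

20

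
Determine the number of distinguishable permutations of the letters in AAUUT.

30

The 5 letters of AAUUT have repeats: A appearing twice and U appearing twice.
The number of distinct arrangements is 5!/(2!·2!) = 120/4 = 30.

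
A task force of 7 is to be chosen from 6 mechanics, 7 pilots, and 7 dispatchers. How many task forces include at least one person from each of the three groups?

Total 7-person selections from all 20: C(20,7) = 77520.
Selections missing a whole group: no mechanics → C(14,7) = 3432; no pilots → C(13,7) = 1716; no dispatchers → C(13,7) = 1716.
Add back selections omitting two groups (i.e. drawn from a single group): C(6,7) + C(7,7) + C(7,7) = 2.
By inclusion–exclusion: 77520 − 6864 + 2 = 70658.

70658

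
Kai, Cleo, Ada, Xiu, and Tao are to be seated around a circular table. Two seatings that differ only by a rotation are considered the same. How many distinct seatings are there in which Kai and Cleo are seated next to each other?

Glue Kai and Cleo into a block (2 internal orders). Seating 4 units around a circle gives (3)! arrangements.
So 2 × (3)! = 2 × 6 = 12.

12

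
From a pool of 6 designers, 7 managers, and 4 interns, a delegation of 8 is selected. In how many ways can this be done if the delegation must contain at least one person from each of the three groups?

With no constraint there are C(17,8) = 24310 possible selections.
Subtract selections that omit an entire group: no designers → C(11,8) = 165; no managers → C(10,8) = 45; no interns → C(13,8) = 1287.
Add back selections omitting two groups (i.e. drawn from a single group): C(6,8) + C(7,8) + C(4,8) = 0.
By inclusion–exclusion: 24310 − 1497 + 0 = 22813.

22813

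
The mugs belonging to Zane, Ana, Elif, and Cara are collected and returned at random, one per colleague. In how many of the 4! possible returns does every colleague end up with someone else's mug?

This is the derangement count D_4: permutations of 4 items with no fixed point.
By inclusion–exclusion this is Σ_{j=0}^{4} (−1)^j C(4,j)·(4−j)!.
Computing: 24 − 24 + 12 − 4 + 1 = 9.

9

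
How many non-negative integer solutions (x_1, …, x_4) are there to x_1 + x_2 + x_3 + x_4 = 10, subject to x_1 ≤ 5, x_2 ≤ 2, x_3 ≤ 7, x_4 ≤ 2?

44

Ignoring the caps, the number of non-negative solutions to x_1+…+x_4 = 10 is C(13,3) = 286.
Subtract solutions that violate a single cap (substitute x_i' = x_i − (cap_i+1)): x_1 ≥ 6 gives C(7,3) = 35; x_2 ≥ 3 gives C(10,3) = 120; x_3 ≥ 8 gives C(5,3) = 10; x_4 ≥ 3 gives C(10,3) = 120. Together 285.
Add back pairs where two caps are both exceeded: 4 + 0 + 4 + 0 + 35 + 0 = 43.
By inclusion–exclusion the count is 286 − 285 + 43 = 44.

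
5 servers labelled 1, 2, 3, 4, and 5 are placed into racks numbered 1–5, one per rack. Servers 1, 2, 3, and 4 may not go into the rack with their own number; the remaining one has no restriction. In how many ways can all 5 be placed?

Let Aᵢ (for 1 ≤ i ≤ 4) be the placements that put server i in its forbidden rack. Any j of these fix j positions, leaving (5−j)! ways to fill the rest, and there are C(4,j) ways to pick which j.
By inclusion–exclusion, the number of valid placements is Σ_{j=0}^{4} (−1)^j C(4,j)·(5−j)!.
Computing: 120 − 96 + 36 − 8 + 1 = 53.

53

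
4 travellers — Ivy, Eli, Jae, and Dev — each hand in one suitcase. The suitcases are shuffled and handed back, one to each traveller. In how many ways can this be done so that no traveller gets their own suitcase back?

9

Let Aᵢ be the assignments in which traveller i gets their own suitcase. We want the size of the complement of A₁∪…∪A_4.
By inclusion–exclusion this is Σ_{j=0}^{4} (−1)^j C(4,j)·(4−j)!.
Computing: 24 − 24 + 12 − 4 + 1 = 9.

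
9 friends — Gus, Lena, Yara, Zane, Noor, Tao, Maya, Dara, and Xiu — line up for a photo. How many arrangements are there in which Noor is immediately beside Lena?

80640

Glue Noor and Lena into one block (2 internal orders), leaving 8 units to arrange in a row.
So the count is 2·(8)! = 80640.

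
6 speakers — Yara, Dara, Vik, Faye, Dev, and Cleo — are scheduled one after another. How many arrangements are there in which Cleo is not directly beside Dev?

480

There are 6! = 720 arrangements in all. If Cleo and Dev are adjacent, merging them into one block gives 2·(5)! = 240 arrangements.
So 720 − 240 = 480 arrangements keep them apart.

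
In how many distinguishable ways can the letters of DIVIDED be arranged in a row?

420

DIVIDED has 7 letters with D appearing 3 times and I appearing twice.
The number of distinct arrangements is 7!/(3!·2!) = 5040/12 = 420.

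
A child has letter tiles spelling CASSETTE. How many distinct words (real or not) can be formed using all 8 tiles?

5040

Letter multiplicities in CASSETTE: A×1, C×1, E×2, S×2, T×2.
So there are 8! / (2!·2!·2!) = 5040 distinguishable arrangements.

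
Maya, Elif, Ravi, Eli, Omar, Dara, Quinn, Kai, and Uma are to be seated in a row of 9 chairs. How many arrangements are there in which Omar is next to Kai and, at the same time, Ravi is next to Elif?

20160

Treat {Omar,Kai} as one block (2 orders) and {Ravi,Elif} as another (2 orders).
That leaves 7 units to arrange: 2 × 2 × 7! = 4 × 5040 = 20160.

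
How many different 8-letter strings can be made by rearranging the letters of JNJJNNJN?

70

JNJJNNJN has 8 letters with J appearing 4 times and N appearing 4 times.
Dividing 8! = 40320 by 4!·4! = 576 for the repeated letters gives 70.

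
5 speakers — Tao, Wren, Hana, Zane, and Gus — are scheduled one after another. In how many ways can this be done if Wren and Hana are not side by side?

72

There are 5! = 120 arrangements in all. If Wren and Hana are adjacent, merging them into one block gives 2·(4)! = 48 arrangements.
Complementary counting: 120 − 48 = 72.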